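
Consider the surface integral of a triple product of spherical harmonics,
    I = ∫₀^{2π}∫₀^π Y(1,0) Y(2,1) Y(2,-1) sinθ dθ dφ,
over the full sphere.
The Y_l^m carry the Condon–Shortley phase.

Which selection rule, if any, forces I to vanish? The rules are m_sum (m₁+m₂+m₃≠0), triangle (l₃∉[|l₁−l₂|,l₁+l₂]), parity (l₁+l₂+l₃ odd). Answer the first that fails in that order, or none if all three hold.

parity

m₁+m₂+m₃ = 0 + 1 − 1 = 0  ✓
triangle: |1−2|=1 ≤ l₃=2 ≤ 1+2=3  ✓
parity: l₁+l₂+l₃ = 5 is odd  ✗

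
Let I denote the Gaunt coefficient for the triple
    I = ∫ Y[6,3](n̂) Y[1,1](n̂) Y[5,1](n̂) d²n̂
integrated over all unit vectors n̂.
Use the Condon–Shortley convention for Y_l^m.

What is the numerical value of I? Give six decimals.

0.000000

3 + 1 + 1 = 5 ≠ 0: azimuthal integral kills it; I = 0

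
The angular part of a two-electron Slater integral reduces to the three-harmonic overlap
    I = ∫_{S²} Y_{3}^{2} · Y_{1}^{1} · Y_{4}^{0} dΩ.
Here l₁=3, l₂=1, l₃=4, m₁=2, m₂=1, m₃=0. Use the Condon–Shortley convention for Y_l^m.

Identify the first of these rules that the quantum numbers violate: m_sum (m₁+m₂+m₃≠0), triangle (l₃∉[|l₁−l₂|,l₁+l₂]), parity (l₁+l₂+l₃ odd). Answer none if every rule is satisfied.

m_sum

m₁+m₂+m₃ = 2 + 1 + 0 = 3  ✗
triangle: |3−1|=2 ≤ l₃=4 ≤ 3+1=4
parity: l₁+l₂+l₃ = 8 is even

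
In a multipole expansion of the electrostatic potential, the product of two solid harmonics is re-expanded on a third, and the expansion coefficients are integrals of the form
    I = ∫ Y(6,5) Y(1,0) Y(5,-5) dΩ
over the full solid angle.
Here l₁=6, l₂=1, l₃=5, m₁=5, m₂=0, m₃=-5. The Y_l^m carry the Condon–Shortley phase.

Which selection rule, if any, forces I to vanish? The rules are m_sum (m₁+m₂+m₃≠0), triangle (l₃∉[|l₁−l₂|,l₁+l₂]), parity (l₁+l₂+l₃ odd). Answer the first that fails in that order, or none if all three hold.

none

Σmᵢ = 0  ✓
l₃∈[|l₁−l₂|,l₁+l₂]=[5,7], have l₃=5  ✓
Σlᵢ = 12 ⇒ even  ✓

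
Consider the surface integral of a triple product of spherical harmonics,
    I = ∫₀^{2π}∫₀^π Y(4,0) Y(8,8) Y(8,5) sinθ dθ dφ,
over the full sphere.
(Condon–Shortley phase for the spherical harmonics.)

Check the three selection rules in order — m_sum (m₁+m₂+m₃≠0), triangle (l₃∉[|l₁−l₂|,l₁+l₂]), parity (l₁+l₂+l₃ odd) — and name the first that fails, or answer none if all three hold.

m₁+m₂+m₃ = 0 + 8 + 5 = 13  ✗
triangle: |4−8|=4 ≤ l₃=8 ≤ 4+8=12
parity: l₁+l₂+l₃ = 20 is even

m_sum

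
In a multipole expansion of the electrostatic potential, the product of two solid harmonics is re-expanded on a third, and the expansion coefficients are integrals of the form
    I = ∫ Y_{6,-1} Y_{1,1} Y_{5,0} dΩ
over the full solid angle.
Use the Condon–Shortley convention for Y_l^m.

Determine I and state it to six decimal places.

Rules hold: Σm=0, L=12 even, 5≤5≤7.
N = 13·3·11 = 429
Δ = 2!·10!·0!/13! = 1/858
Racah Σ t=1..1: t=1:−1/14400 = -1/14400
⇒ 3j(6 1 5; 0 0 0)² = 6/143, sgn +1
Racah Σ t=2..2: t=2:+1/28800 = 1/28800
⇒ 3j(6 1 5; -1 1 0)² = 7/286, sgn -1
4πI² = N·(3j₀)²·(3jₘ)² = 63/143
I = -1·√(0.440559/4π) = -0.18723944

-0.187239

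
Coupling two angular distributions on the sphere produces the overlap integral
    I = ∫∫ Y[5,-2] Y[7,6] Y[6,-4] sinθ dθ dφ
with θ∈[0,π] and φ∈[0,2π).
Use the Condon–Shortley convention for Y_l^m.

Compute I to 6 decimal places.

0.020011

m-sum 0 ✓  L=18 even ✓  2≤6≤12 ✓
Π(2lᵢ+1) = 11×15×13 = 2145
triangle coeff Δ(5,7,6) = 1/174594420
Σ_t [1,5]: t=1:−1/4147200 t=2:+1/207360 t=3:−1/82944 t=4:+1/207360 t=5:−1/4147200 = -1/345600
(3j)²=420/46189 [(5 7 6; 0 0 0)], sign=-1
Σ_t [5,6]: t=5:−1/19353600 t=6:+1/21772800 = -1/174182400
(3j)²=1/3876 [(5 7 6; -2 6 -4)], sign=-1
⇒ 4πI² = 525/104329
I = (+1)√(525/104329/(4π)) = 0.02001116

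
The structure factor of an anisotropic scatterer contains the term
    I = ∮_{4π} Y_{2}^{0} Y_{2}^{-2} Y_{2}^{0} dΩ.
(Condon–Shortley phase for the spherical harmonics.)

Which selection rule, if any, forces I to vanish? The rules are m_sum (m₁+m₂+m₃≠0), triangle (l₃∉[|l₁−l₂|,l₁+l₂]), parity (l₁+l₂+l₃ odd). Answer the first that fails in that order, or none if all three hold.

azimuthal sum: 0 − 2 + 0 = -2  ✗
0 ≤ 2 ≤ 4 (triangle on l)
L = 2 + 2 + 2 = 6 (even)

m_sum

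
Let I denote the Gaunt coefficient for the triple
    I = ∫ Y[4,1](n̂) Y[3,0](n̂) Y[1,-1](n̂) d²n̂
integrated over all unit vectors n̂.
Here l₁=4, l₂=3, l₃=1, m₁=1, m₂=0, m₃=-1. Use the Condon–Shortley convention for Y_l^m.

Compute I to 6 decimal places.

-0.194664

Checks pass: Σm=0; 8 even; l₃=1∈[1,7].
(2·4+1)(2·3+1)(2·1+1) = 189
Δ: 6! 2! 0! / 9! → 1/252
sum: t=3:−1/36 = -1/36
3j²(4 3 1; 0 0 0) = Δ·Π!·Σ² = 4/63  (sign +1)
sum: t=3:−1/72 = -1/72
3j²(4 3 1; 1 0 -1) = Δ·Π!·Σ² = 5/126  (sign -1)
combine: 4πI² = 189·4/63·5/126 = 10/21
take √, sign -1: I = -0.19466390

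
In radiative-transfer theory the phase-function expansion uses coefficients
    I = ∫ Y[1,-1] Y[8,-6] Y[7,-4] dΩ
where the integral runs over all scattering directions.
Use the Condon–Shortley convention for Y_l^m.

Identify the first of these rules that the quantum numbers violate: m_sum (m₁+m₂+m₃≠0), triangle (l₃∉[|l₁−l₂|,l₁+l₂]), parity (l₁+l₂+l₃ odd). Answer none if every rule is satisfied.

m_sum

m₁+m₂+m₃ = -1 − 6 − 4 = -11  ✗
triangle: |1−8|=7 ≤ l₃=7 ≤ 1+8=9
parity: l₁+l₂+l₃ = 16 is even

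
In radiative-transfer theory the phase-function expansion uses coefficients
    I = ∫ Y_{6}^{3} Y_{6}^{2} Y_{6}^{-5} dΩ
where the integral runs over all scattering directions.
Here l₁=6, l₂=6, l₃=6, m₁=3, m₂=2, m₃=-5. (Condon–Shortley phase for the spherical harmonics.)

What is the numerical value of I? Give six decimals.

m-sum 0 ✓  L=18 even ✓  0≤6≤12 ✓
Π(2lᵢ+1) = 13×13×13 = 2197
triangle coeff Δ(6,6,6) = 1/325909584
Σ_t [0,6]: t=0:+1/373248000 t=1:−1/1728000 t=2:+1/110592 t=3:−1/46656 t=4:+1/110592 t=5:−1/1728000 t=6:+1/373248000 = -7/1555200
(3j)²=400/46189 [(6 6 6; 0 0 0)], sign=-1
Σ_t [2,3]: t=2:+1/4147200 t=3:−1/3110400 = -1/12441600
(3j)²=7/4199 [(6 6 6; 3 2 -5)], sign=+1
⇒ 4πI² = 36400/1147619
I = (-1)√(36400/1147619/(4π)) = -0.05023968

-0.050240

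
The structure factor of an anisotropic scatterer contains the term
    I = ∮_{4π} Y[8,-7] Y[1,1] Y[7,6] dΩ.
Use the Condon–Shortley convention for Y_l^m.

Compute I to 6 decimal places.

-0.313531

Checks pass: Σm=0; 16 even; l₃=7∈[7,9].
(2·8+1)(2·1+1)(2·7+1) = 765
Δ: 2! 14! 0! / 17! → 1/2040
sum: t=1:−1/25401600 = -1/25401600
3j²(8 1 7; 0 0 0) = Δ·Π!·Σ² = 8/255  (sign +1)
sum: t=2:+1/12454041600 = 1/12454041600
3j²(8 1 7; -7 1 6) = Δ·Π!·Σ² = 7/136  (sign -1)
combine: 4πI² = 765·8/255·7/136 = 21/17
take √, sign -1: I = -0.31353083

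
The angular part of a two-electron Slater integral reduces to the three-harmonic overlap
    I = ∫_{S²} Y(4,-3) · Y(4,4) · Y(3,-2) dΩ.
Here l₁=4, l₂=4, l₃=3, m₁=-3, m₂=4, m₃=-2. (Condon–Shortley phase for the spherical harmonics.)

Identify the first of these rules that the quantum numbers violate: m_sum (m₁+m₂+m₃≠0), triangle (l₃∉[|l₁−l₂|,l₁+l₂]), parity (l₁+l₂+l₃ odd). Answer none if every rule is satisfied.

m_sum

Σmᵢ = -1  ✗
l₃∈[|l₁−l₂|,l₁+l₂]=[0,8], have l₃=3
Σlᵢ = 11 ⇒ odd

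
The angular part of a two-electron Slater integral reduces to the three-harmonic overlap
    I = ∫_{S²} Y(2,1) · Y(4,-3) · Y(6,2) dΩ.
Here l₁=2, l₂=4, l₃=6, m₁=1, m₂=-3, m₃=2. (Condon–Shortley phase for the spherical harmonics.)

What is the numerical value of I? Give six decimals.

m-sum 0 ✓  L=12 even ✓  2≤6≤6 ✓
Π(2lᵢ+1) = 5×9×13 = 585
triangle coeff Δ(2,4,6) = 1/6435
Σ_t [0,0]: t=0:+1/2304 = 1/2304
(3j)²=5/143 [(2 4 6; 0 0 0)], sign=+1
Σ_t [0,0]: t=0:+1/30240 = 1/30240
(3j)²=32/6435 [(2 4 6; 1 -3 2)], sign=+1
⇒ 4πI² = 160/1573
I = (+1)√(160/1573/(4π)) = 0.08996855

0.089969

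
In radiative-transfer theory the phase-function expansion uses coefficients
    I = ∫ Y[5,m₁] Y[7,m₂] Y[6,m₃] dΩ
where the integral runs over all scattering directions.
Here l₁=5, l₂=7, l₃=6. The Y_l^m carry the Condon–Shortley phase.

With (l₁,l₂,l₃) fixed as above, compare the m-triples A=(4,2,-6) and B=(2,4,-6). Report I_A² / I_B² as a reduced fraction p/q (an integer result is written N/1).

Same 5,7,6: normalisation and zero-m 3j drop out of the ratio.
A: Δ: 6! 4! 8! / 19! → 1/174594420; sum: t=1:−1/116121600 = -1/116121600; 3j²(5 7 6; 4 2 -6) = Δ·Π!·Σ² = 27/8398  (sign -1)
B: Δ: 6! 4! 8! / 19! → 1/174594420; sum: t=3:−1/34836480 = -1/34836480; 3j²(5 7 6; 2 4 -6) = Δ·Π!·Σ² = 275/16796  (sign -1)
I_A²/I_B² = (27/8398)/(275/16796) = 54/275

54/275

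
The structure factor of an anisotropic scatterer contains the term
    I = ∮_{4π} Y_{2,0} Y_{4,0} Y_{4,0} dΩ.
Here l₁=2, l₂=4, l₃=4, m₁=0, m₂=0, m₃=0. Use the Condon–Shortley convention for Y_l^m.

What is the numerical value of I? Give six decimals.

0.163840

Checks pass: Σm=0; 10 even; l₃=4∈[2,6].
(2·2+1)(2·4+1)(2·4+1) = 405
Δ: 2! 2! 6! / 11! → 1/13860
sum: t=0:+1/192 t=1:−1/36 t=2:+1/192 = -5/288
3j²(2 4 4; 0 0 0) = Δ·Π!·Σ² = 20/693  (sign -1)
(m-triple is (0,0,0) — same symbol as above.)
combine: 4πI² = 405·20/693·20/693 = 2000/5929
take √, sign +1: I = 0.16383977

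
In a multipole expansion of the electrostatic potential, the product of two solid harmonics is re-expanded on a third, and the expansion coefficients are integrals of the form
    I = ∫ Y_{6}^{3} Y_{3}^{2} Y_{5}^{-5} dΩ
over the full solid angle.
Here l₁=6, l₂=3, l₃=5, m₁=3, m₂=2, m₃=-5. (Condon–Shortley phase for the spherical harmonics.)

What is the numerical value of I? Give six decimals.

0.088266

Rules hold: Σm=0, L=14 even, 3≤5≤9.
N = 13·7·11 = 1001
Δ = 4!·8!·2!/15! = 1/675675
Racah Σ t=1..3: t=1:−1/8640 t=2:+1/2304 t=3:−1/8640 = 7/34560
⇒ 3j(6 3 5; 0 0 0)² = 7/429, sgn -1
Racah Σ t=3..3: t=3:−1/483840 = -1/483840
⇒ 3j(6 3 5; 3 2 -5)² = 6/1001, sgn -1
4πI² = N·(3j₀)²·(3jₘ)² = 14/143
I = +1·√(0.0979021/4π) = 0.08826552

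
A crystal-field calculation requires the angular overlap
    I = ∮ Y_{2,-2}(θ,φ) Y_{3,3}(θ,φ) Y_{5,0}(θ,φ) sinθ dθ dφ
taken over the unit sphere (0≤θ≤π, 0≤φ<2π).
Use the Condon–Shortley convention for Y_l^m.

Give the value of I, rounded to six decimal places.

0.000000

Σmᵢ = 1 ≠ 0, so the φ-integral vanishes; I = 0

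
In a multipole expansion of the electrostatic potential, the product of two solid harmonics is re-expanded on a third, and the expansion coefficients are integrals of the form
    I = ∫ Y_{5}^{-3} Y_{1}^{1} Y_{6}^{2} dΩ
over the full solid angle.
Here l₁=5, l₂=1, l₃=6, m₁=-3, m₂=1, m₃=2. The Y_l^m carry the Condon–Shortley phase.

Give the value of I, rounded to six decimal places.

0.100084

Rules hold: Σm=0, L=12 even, 4≤6≤6.
N = 11·3·13 = 429
Δ = 0!·10!·2!/13! = 1/858
Racah Σ t=0..0: t=0:+1/14400 = 1/14400
⇒ 3j(5 1 6; 0 0 0)² = 6/143, sgn +1
Racah Σ t=0..0: t=0:+1/161280 = 1/161280
⇒ 3j(5 1 6; -3 1 2)² = 1/143, sgn +1
4πI² = N·(3j₀)²·(3jₘ)² = 18/143
I = +1·√(0.125874/4π) = 0.10008369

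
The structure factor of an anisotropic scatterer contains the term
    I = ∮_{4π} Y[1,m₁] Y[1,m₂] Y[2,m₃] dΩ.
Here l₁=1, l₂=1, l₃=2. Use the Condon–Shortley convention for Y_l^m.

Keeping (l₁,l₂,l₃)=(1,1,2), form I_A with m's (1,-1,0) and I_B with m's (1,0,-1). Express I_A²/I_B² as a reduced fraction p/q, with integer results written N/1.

1/3

Same 1,1,2: normalisation and zero-m 3j drop out of the ratio.
A: Δ: 0! 2! 2! / 5! → 1/30; sum: t=0:+1/4 = 1/4; 3j²(1 1 2; 1 -1 0) = Δ·Π!·Σ² = 1/30  (sign +1)
B: Δ: 0! 2! 2! / 5! → 1/30; sum: t=0:+1/2 = 1/2; 3j²(1 1 2; 1 0 -1) = Δ·Π!·Σ² = 1/10  (sign -1)
I_A²/I_B² = (1/30)/(1/10) = 1/3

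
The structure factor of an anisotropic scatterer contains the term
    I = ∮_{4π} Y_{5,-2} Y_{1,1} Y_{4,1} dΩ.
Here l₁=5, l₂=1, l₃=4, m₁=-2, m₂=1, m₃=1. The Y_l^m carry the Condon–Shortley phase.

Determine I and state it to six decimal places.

m-sum 0 ✓  L=10 even ✓  4≤4≤6 ✓
Π(2lᵢ+1) = 11×3×9 = 297
triangle coeff Δ(5,1,4) = 1/495
Σ_t [1,1]: t=1:−1/576 = -1/576
(3j)²=5/99 [(5 1 4; 0 0 0)], sign=-1
Σ_t [2,2]: t=2:+1/1440 = 1/1440
(3j)²=7/165 [(5 1 4; -2 1 1)], sign=-1
⇒ 4πI² = 7/11
I = (+1)√(7/11/(4π)) = 0.22503380

0.225034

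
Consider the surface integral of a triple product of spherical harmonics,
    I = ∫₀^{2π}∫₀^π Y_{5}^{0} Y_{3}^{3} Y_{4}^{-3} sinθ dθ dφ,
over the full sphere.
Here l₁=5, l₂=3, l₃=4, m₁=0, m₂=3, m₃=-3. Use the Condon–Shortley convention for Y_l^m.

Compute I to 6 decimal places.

Rules hold: Σm=0, L=12 even, 2≤4≤8.
N = 11·7·9 = 693
Δ = 4!·6!·2!/13! = 1/180180
Racah Σ t=1..3: t=1:−1/576 t=2:+1/144 t=3:−1/576 = 1/288
⇒ 3j(5 3 4; 0 0 0)² = 20/1001, sgn +1
Racah Σ t=4..4: t=4:+1/5760 = 1/5760
⇒ 3j(5 3 4; 0 3 -3)² = 5/572, sgn -1
4πI² = N·(3j₀)²·(3jₘ)² = 225/1859
I = -1·√(0.121033/4π) = -0.09814013

-0.098140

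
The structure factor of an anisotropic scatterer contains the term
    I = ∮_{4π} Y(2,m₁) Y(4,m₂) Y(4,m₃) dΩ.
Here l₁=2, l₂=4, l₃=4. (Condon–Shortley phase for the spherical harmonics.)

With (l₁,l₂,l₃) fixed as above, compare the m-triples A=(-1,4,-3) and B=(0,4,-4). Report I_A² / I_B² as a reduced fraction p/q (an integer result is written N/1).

3/4

l's match ⇒ only the (l;m) 3-j factors differ between A and B.
A: triangle coeff Δ(2,4,4) = 1/13860; Σ_t [2,2]: t=2:+1/1440 = 1/1440; (3j)²=7/165 [(2 4 4; -1 4 -3)], sign=-1
B: triangle coeff Δ(2,4,4) = 1/13860; Σ_t [2,2]: t=2:+1/2880 = 1/2880; (3j)²=28/495 [(2 4 4; 0 4 -4)], sign=+1
I_A²/I_B² = (7/165)/(28/495) = 3/4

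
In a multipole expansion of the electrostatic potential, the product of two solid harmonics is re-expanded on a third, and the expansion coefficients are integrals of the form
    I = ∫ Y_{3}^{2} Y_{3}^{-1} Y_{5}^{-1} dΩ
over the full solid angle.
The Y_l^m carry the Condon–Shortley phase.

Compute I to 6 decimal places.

L=11 odd ⇒ parity kills the (l;000) factor ⇒ I = 0

0.000000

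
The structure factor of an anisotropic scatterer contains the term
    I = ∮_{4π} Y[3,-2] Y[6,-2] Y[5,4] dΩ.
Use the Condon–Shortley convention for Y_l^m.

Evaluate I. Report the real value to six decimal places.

-0.139560

m-sum 0 ✓  L=14 even ✓  3≤5≤9 ✓
Π(2lᵢ+1) = 7×13×11 = 1001
triangle coeff Δ(3,6,5) = 1/675675
Σ_t [1,3]: t=1:−1/8640 t=2:+1/2304 t=3:−1/8640 = 7/34560
(3j)²=7/429 [(3 6 5; 0 0 0)], sign=-1
Σ_t [3,4]: t=3:−1/60480 t=4:+1/967680 = -1/64512
(3j)²=15/1001 [(3 6 5; -2 -2 4)], sign=+1
⇒ 4πI² = 35/143
I = (-1)√(35/143/(4π)) = -0.13956004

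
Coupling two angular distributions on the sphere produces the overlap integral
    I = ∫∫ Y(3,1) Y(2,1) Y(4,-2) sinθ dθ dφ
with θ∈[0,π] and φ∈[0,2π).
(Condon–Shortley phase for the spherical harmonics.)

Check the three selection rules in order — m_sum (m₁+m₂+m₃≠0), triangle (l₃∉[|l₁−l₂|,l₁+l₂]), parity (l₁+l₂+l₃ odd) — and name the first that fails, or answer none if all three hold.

parity

Σmᵢ = 0  ✓
l₃∈[|l₁−l₂|,l₁+l₂]=[1,5], have l₃=4  ✓
Σlᵢ = 9 ⇒ odd  ✗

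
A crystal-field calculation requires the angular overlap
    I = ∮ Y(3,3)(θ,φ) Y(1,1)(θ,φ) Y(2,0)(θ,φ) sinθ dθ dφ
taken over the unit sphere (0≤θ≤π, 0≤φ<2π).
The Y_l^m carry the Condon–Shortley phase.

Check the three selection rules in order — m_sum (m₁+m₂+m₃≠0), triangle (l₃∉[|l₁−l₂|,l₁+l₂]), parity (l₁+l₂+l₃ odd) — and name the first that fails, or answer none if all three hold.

Σmᵢ = 4  ✗
l₃∈[|l₁−l₂|,l₁+l₂]=[2,4], have l₃=2
Σlᵢ = 6 ⇒ even

m_sum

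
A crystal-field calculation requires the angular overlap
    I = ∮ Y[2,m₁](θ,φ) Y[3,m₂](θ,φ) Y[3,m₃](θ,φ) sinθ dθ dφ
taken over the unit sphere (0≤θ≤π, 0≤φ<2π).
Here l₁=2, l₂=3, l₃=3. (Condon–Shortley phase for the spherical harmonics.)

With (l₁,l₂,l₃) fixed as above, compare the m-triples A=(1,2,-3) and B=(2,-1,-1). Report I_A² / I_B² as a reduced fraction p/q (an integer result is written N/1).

Shared (l₁,l₂,l₃)=(2,3,3): N and (l;000)² cancel in I_A²/I_B².
A: Δ = 2!·2!·4!/9! = 1/3780; Racah Σ t=1..1: t=1:−1/48 = -1/48; ⇒ 3j(2 3 3; 1 2 -3)² = 5/84, sgn -1
B: Δ = 2!·2!·4!/9! = 1/3780; Racah Σ t=0..0: t=0:+1/16 = 1/16; ⇒ 3j(2 3 3; 2 -1 -1)² = 2/35, sgn +1
I_A²/I_B² = (5/84)/(2/35) = 25/24

25/24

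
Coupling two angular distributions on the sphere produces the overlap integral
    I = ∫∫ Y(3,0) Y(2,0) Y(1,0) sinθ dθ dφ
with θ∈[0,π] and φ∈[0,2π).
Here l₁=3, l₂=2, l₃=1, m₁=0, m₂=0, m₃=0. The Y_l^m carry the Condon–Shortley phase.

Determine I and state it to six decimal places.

0.247767

Checks pass: Σm=0; 6 even; l₃=1∈[1,5].
(2·3+1)(2·2+1)(2·1+1) = 105
Δ: 4! 2! 0! / 7! → 1/105
sum: t=2:+1/4 = 1/4
3j²(3 2 1; 0 0 0) = Δ·Π!·Σ² = 3/35  (sign -1)
(m-triple is (0,0,0) — same symbol as above.)
combine: 4πI² = 105·3/35·3/35 = 27/35
take √, sign +1: I = 0.24776670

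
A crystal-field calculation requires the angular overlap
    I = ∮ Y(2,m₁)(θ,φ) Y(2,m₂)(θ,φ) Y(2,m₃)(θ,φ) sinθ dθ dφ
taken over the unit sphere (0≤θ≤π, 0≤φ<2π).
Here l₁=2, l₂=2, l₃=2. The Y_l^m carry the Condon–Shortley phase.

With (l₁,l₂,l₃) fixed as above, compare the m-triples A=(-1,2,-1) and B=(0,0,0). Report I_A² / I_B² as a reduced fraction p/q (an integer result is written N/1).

Shared (l₁,l₂,l₃)=(2,2,2): N and (l;000)² cancel in I_A²/I_B².
A: Δ = 2!·2!·2!/7! = 1/630; Racah Σ t=2..2: t=2:+1/4 = 1/4; ⇒ 3j(2 2 2; -1 2 -1)² = 3/35, sgn -1
B: Δ = 2!·2!·2!/7! = 1/630; Racah Σ t=0..2: t=0:+1/8 t=1:−1/1 t=2:+1/8 = -3/4; ⇒ 3j(2 2 2; 0 0 0)² = 2/35, sgn -1
I_A²/I_B² = (3/35)/(2/35) = 3/2

3/2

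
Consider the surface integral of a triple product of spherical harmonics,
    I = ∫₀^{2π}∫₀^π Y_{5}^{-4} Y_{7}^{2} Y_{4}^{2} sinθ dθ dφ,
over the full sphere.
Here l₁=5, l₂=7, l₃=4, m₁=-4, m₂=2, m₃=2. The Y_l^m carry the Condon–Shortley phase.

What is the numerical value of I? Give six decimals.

-0.139414

Rules hold: Σm=0, L=16 even, 2≤4≤12.
N = 11·15·9 = 1485
Δ = 8!·2!·6!/17! = 1/6126120
Racah Σ t=3..5: t=3:−1/69120 t=4:+1/20736 t=5:−1/69120 = 1/51840
⇒ 3j(5 7 4; 0 0 0)² = 280/21879, sgn +1
Racah Σ t=7..8: t=7:−1/483840 t=8:+1/4838400 = -1/537600
⇒ 3j(5 7 4; -4 2 2)² = 2187/170170, sgn -1
4πI² = N·(3j₀)²·(3jₘ)² = 131220/537251
I = -1·√(0.244243/4π) = -0.13941403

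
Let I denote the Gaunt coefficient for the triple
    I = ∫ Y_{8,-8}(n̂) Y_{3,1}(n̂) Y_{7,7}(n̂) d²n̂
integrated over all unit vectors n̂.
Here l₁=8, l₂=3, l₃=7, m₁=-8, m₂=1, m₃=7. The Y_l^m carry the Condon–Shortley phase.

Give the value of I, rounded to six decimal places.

-0.231023

m-sum 0 ✓  L=18 even ✓  5≤7≤11 ✓
Π(2lᵢ+1) = 17×7×15 = 1785
triangle coeff Δ(8,3,7) = 1/5290740
Σ_t [1,3]: t=1:−1/7257600 t=2:+1/2073600 t=3:−1/7257600 = 1/4838400
(3j)²=252/20995 [(8 3 7; 0 0 0)], sign=-1
Σ_t [4,4]: t=4:+1/22992076800 = 1/22992076800
(3j)²=91/2907 [(8 3 7; -8 1 7)], sign=+1
⇒ 4πI² = 4116/6137
I = (-1)√(4116/6137/(4π)) = -0.23102272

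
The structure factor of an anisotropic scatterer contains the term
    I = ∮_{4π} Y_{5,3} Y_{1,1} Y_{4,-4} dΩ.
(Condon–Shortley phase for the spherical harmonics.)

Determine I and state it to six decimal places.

-0.049106

m-sum 0 ✓  L=10 even ✓  4≤4≤6 ✓
Π(2lᵢ+1) = 11×3×9 = 297
triangle coeff Δ(5,1,4) = 1/495
Σ_t [1,1]: t=1:−1/576 = -1/576
(3j)²=5/99 [(5 1 4; 0 0 0)], sign=-1
Σ_t [2,2]: t=2:+1/80640 = 1/80640
(3j)²=1/495 [(5 1 4; 3 1 -4)], sign=+1
⇒ 4πI² = 1/33
I = (-1)√(1/33/(4π)) = -0.04910640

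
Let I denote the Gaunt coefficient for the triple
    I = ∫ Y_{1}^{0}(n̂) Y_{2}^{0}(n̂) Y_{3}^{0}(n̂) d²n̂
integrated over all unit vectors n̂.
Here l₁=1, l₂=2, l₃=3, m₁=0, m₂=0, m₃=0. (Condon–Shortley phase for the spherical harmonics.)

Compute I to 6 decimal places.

m-sum 0 ✓  L=6 even ✓  1≤3≤3 ✓
Π(2lᵢ+1) = 3×5×7 = 105
triangle coeff Δ(1,2,3) = 1/105
Σ_t [0,0]: t=0:+1/4 = 1/4
(3j)²=3/35 [(1 2 3; 0 0 0)], sign=-1
(m-triple is (0,0,0) — same symbol as above.)
⇒ 4πI² = 27/35
I = (+1)√(27/35/(4π)) = 0.24776670

0.247767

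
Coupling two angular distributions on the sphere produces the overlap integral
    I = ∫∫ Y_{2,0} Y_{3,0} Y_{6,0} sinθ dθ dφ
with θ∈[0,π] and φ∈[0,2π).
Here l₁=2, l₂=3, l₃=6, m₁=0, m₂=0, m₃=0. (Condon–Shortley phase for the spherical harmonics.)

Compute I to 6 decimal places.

0.000000

l₃=6 ∉ [1,5] — triangle fails ⇒ I = 0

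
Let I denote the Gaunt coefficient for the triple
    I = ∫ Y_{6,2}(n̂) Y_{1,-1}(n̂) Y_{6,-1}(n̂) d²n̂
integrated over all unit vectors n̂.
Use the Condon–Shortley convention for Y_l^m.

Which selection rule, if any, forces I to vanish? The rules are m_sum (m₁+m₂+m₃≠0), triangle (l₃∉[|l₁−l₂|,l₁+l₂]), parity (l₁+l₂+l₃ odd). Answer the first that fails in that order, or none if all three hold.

azimuthal sum: 2 − 1 − 1 = 0  ✓
5 ≤ 6 ≤ 7 (triangle on l)  ✓
L = 6 + 1 + 6 = 13 (odd)  ✗

parity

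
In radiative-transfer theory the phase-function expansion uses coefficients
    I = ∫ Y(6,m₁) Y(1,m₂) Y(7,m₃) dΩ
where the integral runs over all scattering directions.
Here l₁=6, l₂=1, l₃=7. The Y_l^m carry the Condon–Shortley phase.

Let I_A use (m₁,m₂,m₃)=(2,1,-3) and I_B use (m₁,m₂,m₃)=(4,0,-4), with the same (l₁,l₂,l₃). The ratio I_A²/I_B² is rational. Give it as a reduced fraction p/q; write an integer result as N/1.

Same 6,1,7: normalisation and zero-m 3j drop out of the ratio.
A: Δ: 0! 12! 2! / 15! → 1/1365; sum: t=0:+1/1935360 = 1/1935360; 3j²(6 1 7; 2 1 -3) = Δ·Π!·Σ² = 3/91  (sign +1)
B: Δ: 0! 12! 2! / 15! → 1/1365; sum: t=0:+1/7257600 = 1/7257600; 3j²(6 1 7; 4 0 -4) = Δ·Π!·Σ² = 11/455  (sign -1)
I_A²/I_B² = (3/91)/(11/455) = 15/11

15/11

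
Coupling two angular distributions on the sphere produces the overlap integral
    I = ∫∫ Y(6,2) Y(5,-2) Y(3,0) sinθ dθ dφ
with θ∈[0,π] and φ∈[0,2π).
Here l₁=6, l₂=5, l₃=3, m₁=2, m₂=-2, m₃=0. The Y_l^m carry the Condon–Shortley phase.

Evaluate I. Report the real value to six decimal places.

Rules hold: Σm=0, L=14 even, 1≤3≤11.
N = 13·11·7 = 1001
Δ = 8!·4!·2!/15! = 1/675675
Racah Σ t=3..5: t=3:−1/8640 t=4:+1/2304 t=5:−1/8640 = 7/34560
⇒ 3j(6 5 3; 0 0 0)² = 7/429, sgn -1
Racah Σ t=1..3: t=1:−1/60480 t=2:+1/5760 t=3:−1/8640 = 1/24192
⇒ 3j(6 5 3; 2 -2 0)² = 8/3003, sgn -1
4πI² = N·(3j₀)²·(3jₘ)² = 56/1287
I = +1·√(0.043512/4π) = 0.05884368

0.058844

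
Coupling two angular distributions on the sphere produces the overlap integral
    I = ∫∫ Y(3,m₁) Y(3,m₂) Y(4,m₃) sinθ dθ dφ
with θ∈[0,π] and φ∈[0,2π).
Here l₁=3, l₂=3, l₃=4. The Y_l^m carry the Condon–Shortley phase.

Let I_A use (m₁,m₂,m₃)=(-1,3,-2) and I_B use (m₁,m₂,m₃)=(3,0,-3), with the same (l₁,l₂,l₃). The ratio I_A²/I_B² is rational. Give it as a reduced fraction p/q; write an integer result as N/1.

6/7

l's match ⇒ only the (l;m) 3-j factors differ between A and B.
A: triangle coeff Δ(3,3,4) = 1/34650; Σ_t [2,2]: t=2:+1/192 = 1/192; (3j)²=3/77 [(3 3 4; -1 3 -2)], sign=+1
B: triangle coeff Δ(3,3,4) = 1/34650; Σ_t [0,0]: t=0:+1/288 = 1/288; (3j)²=1/22 [(3 3 4; 3 0 -3)], sign=-1
I_A²/I_B² = (3/77)/(1/22) = 6/7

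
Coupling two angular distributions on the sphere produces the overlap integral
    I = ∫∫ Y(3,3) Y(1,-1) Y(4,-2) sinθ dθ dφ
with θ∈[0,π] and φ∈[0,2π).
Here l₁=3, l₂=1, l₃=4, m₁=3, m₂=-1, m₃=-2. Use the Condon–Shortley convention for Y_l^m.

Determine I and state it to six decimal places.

0.061558

Checks pass: Σm=0; 8 even; l₃=4∈[2,4].
(2·3+1)(2·1+1)(2·4+1) = 189
Δ: 0! 6! 2! / 9! → 1/252
sum: t=0:+1/36 = 1/36
3j²(3 1 4; 0 0 0) = Δ·Π!·Σ² = 4/63  (sign +1)
sum: t=0:+1/1440 = 1/1440
3j²(3 1 4; 3 -1 -2) = Δ·Π!·Σ² = 1/252  (sign +1)
combine: 4πI² = 189·4/63·1/252 = 1/21
take √, sign +1: I = 0.06155813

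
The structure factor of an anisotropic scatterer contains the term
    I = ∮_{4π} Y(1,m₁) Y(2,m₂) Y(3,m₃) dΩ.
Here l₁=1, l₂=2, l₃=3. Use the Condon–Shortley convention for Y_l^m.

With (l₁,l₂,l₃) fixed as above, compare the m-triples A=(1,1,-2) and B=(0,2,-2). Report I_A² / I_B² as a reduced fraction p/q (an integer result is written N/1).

2/1

Same 1,2,3: normalisation and zero-m 3j drop out of the ratio.
A: Δ: 0! 2! 4! / 7! → 1/105; sum: t=0:+1/12 = 1/12; 3j²(1 2 3; 1 1 -2) = Δ·Π!·Σ² = 2/21  (sign -1)
B: Δ: 0! 2! 4! / 7! → 1/105; sum: t=0:+1/24 = 1/24; 3j²(1 2 3; 0 2 -2) = Δ·Π!·Σ² = 1/21  (sign -1)
I_A²/I_B² = (2/21)/(1/21) = 2/1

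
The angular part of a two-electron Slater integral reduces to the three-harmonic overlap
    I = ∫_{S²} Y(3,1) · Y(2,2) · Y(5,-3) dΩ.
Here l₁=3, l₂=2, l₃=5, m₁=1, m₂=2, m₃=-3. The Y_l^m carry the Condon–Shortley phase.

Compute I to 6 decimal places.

Rules hold: Σm=0, L=10 even, 1≤5≤5.
N = 7·5·11 = 385
Δ = 0!·6!·4!/11! = 1/2310
Racah Σ t=0..0: t=0:+1/144 = 1/144
⇒ 3j(3 2 5; 0 0 0)² = 10/231, sgn -1
Racah Σ t=0..0: t=0:+1/1152 = 1/1152
⇒ 3j(3 2 5; 1 2 -3)² = 1/33, sgn +1
4πI² = N·(3j₀)²·(3jₘ)² = 50/99
I = -1·√(0.505051/4π) = -0.20047604

-0.200476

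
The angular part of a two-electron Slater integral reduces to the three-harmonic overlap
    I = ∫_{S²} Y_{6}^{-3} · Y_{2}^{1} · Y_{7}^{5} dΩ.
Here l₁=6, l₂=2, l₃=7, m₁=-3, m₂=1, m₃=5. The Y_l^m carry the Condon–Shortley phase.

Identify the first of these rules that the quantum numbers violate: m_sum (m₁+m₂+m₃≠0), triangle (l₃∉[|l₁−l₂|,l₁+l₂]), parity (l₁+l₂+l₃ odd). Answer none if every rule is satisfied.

azimuthal sum: -3 + 1 + 5 = 3  ✗
4 ≤ 7 ≤ 8 (triangle on l)
L = 6 + 2 + 7 = 15 (odd)

m_sum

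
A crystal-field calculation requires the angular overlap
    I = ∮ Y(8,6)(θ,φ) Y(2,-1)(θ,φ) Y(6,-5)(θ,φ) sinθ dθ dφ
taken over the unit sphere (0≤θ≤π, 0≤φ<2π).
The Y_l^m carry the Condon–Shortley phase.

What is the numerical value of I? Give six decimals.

Checks pass: Σm=0; 16 even; l₃=6∈[6,10].
(2·8+1)(2·2+1)(2·6+1) = 1105
Δ: 4! 12! 0! / 17! → 1/30940
sum: t=2:+1/2073600 = 1/2073600
3j²(8 2 6; 0 0 0) = Δ·Π!·Σ² = 28/1105  (sign +1)
sum: t=1:−1/239500800 = -1/239500800
3j²(8 2 6; 6 -1 -5) = Δ·Π!·Σ² = 2/85  (sign +1)
combine: 4πI² = 1105·28/1105·2/85 = 56/85
take √, sign +1: I = 0.22897055

0.228971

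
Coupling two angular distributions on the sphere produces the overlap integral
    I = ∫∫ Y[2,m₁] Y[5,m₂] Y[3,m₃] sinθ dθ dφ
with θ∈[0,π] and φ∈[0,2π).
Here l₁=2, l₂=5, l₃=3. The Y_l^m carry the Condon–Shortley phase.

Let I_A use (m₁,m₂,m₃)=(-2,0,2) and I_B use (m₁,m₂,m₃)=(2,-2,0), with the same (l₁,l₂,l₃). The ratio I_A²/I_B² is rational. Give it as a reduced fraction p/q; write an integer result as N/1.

l's match ⇒ only the (l;m) 3-j factors differ between A and B.
A: triangle coeff Δ(2,5,3) = 1/2310; Σ_t [4,4]: t=4:+1/2880 = 1/2880; (3j)²=1/462 [(2 5 3; -2 0 2)], sign=-1
B: triangle coeff Δ(2,5,3) = 1/2310; Σ_t [0,0]: t=0:+1/864 = 1/864; (3j)²=1/66 [(2 5 3; 2 -2 0)], sign=-1
I_A²/I_B² = (1/462)/(1/66) = 1/7

1/7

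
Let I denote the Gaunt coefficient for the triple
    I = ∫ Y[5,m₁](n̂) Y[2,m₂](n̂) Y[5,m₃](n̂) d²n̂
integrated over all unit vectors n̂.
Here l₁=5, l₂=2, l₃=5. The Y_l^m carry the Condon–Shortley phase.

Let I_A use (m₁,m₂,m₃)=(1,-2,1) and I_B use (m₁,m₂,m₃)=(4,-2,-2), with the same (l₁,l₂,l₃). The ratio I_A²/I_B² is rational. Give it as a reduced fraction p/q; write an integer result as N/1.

Same 5,2,5: normalisation and zero-m 3j drop out of the ratio.
A: Δ: 2! 8! 2! / 13! → 1/38610; sum: t=0:+1/2304 = 1/2304; 3j²(5 2 5; 1 -2 1) = Δ·Π!·Σ² = 5/143  (sign +1)
B: Δ: 2! 8! 2! / 13! → 1/38610; sum: t=0:+1/20160 = 1/20160; 3j²(5 2 5; 4 -2 -2) = Δ·Π!·Σ² = 12/715  (sign -1)
I_A²/I_B² = (5/143)/(12/715) = 25/12

25/12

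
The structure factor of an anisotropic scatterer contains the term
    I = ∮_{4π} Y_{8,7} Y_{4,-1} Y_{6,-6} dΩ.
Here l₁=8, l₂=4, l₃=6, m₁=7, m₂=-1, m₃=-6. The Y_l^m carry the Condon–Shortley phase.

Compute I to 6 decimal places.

0.210031

m-sum 0 ✓  L=18 even ✓  4≤6≤12 ✓
Π(2lᵢ+1) = 17×9×13 = 1989
triangle coeff Δ(8,4,6) = 1/23279256
Σ_t [2,4]: t=2:+1/1658880 t=3:−1/518400 t=4:+1/1658880 = -1/1382400
(3j)²=504/46189 [(8 4 6; 0 0 0)], sign=-1
Σ_t [1,1]: t=1:−1/870912000 = -1/870912000
(3j)²=33/1292 [(8 4 6; 7 -1 -6)], sign=-1
⇒ 4πI² = 3402/6137
I = (+1)√(3402/6137/(4π)) = 0.21003137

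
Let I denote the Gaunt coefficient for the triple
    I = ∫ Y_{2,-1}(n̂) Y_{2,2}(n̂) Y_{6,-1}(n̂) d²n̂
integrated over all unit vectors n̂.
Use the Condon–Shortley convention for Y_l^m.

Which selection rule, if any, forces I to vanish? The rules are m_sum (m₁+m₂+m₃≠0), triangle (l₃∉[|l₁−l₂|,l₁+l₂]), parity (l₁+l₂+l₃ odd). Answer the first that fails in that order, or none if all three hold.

triangle

m₁+m₂+m₃ = -1 + 2 − 1 = 0  ✓
triangle: |2−2|=0 ≤ l₃=6 ≤ 2+2=4  ✗
parity: l₁+l₂+l₃ = 10 is even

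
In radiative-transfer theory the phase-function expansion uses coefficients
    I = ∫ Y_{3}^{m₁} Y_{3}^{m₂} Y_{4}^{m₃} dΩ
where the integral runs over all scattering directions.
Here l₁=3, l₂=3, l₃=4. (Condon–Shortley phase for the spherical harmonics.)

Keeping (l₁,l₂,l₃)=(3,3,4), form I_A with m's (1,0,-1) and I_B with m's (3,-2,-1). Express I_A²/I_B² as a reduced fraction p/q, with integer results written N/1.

1/2

l's match ⇒ only the (l;m) 3-j factors differ between A and B.
A: triangle coeff Δ(3,3,4) = 1/34650; Σ_t [0,2]: t=0:+1/48 t=1:−1/24 t=2:+1/288 = -5/288; (3j)²=5/462 [(3 3 4; 1 0 -1)], sign=+1
B: triangle coeff Δ(3,3,4) = 1/34650; Σ_t [0,0]: t=0:+1/288 = 1/288; (3j)²=5/231 [(3 3 4; 3 -2 -1)], sign=-1
I_A²/I_B² = (5/462)/(5/231) = 1/2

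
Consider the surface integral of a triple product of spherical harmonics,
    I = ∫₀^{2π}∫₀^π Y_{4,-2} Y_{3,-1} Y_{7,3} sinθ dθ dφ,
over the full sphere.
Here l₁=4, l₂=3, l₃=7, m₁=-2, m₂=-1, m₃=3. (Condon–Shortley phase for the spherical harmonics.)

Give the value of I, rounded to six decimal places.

Checks pass: Σm=0; 14 even; l₃=7∈[1,7].
(2·4+1)(2·3+1)(2·7+1) = 945
Δ: 0! 8! 6! / 15! → 1/45045
sum: t=0:+1/20736 = 1/20736
3j²(4 3 7; 0 0 0) = Δ·Π!·Σ² = 35/1287  (sign -1)
sum: t=0:+1/69120 = 1/69120
3j²(4 3 7; -2 -1 3) = Δ·Π!·Σ² = 4/143  (sign +1)
combine: 4πI² = 945·35/1287·4/143 = 14700/20449
take √, sign -1: I = -0.23917605

-0.239176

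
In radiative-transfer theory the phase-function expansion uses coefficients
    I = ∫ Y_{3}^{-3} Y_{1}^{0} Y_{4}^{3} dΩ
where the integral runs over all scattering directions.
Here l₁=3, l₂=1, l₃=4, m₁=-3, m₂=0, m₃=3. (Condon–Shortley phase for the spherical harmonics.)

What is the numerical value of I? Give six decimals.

m-sum 0 ✓  L=8 even ✓  2≤4≤4 ✓
Π(2lᵢ+1) = 7×3×9 = 189
triangle coeff Δ(3,1,4) = 1/252
Σ_t [0,0]: t=0:+1/36 = 1/36
(3j)²=4/63 [(3 1 4; 0 0 0)], sign=+1
Σ_t [0,0]: t=0:+1/720 = 1/720
(3j)²=1/36 [(3 1 4; -3 0 3)], sign=-1
⇒ 4πI² = 1/3
I = (-1)√(1/3/(4π)) = -0.16286750

-0.162868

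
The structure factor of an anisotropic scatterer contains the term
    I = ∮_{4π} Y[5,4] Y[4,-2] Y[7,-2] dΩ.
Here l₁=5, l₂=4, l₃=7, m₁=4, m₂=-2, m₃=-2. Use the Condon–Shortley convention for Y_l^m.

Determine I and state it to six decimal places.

-0.139414

Rules hold: Σm=0, L=16 even, 1≤7≤9.
N = 11·9·15 = 1485
Δ = 2!·8!·6!/17! = 1/6126120
Racah Σ t=0..2: t=0:+1/69120 t=1:−1/20736 t=2:+1/69120 = -1/51840
⇒ 3j(5 4 7; 0 0 0)² = 280/21879, sgn +1
Racah Σ t=0..1: t=0:+1/483840 t=1:−1/4838400 = 1/537600
⇒ 3j(5 4 7; 4 -2 -2)² = 2187/170170, sgn -1
4πI² = N·(3j₀)²·(3jₘ)² = 131220/537251
I = -1·√(0.244243/4π) = -0.13941403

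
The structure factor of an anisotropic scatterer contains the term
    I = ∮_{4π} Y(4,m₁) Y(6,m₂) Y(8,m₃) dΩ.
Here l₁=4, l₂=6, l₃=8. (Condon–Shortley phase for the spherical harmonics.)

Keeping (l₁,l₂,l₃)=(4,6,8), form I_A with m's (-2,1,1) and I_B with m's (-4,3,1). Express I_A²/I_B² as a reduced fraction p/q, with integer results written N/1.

l's match ⇒ only the (l;m) 3-j factors differ between A and B.
A: triangle coeff Δ(4,6,8) = 1/23279256; Σ_t [0,2]: t=0:+1/43545600 t=1:−1/2073600 t=2:+1/1382400 = 23/87091200; (3j)²=2645/554268 [(4 6 8; -2 1 1)], sign=-1
B: triangle coeff Δ(4,6,8) = 1/23279256; Σ_t [2,2]: t=2:+1/43545600 = 1/43545600; (3j)²=168/46189 [(4 6 8; -4 3 1)], sign=-1
I_A²/I_B² = (2645/554268)/(168/46189) = 2645/2016

2645/2016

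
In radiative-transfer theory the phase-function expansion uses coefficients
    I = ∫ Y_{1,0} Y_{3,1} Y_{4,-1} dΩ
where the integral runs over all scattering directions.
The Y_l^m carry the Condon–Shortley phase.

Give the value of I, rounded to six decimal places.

m-sum 0 ✓  L=8 even ✓  2≤4≤4 ✓
Π(2lᵢ+1) = 3×7×9 = 189
triangle coeff Δ(1,3,4) = 1/252
Σ_t [0,0]: t=0:+1/36 = 1/36
(3j)²=4/63 [(1 3 4; 0 0 0)], sign=+1
Σ_t [0,0]: t=0:+1/48 = 1/48
(3j)²=5/84 [(1 3 4; 0 1 -1)], sign=-1
⇒ 4πI² = 5/7
I = (-1)√(5/7/(4π)) = -0.23841361

-0.238414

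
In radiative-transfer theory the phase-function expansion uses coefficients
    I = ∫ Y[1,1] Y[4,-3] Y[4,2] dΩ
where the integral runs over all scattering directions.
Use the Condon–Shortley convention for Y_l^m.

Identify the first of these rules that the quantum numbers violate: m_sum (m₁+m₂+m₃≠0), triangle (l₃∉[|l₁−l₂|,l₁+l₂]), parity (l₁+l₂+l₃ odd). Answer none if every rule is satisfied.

parity

azimuthal sum: 1 − 3 + 2 = 0  ✓
3 ≤ 4 ≤ 5 (triangle on l)  ✓
L = 1 + 4 + 4 = 9 (odd)  ✗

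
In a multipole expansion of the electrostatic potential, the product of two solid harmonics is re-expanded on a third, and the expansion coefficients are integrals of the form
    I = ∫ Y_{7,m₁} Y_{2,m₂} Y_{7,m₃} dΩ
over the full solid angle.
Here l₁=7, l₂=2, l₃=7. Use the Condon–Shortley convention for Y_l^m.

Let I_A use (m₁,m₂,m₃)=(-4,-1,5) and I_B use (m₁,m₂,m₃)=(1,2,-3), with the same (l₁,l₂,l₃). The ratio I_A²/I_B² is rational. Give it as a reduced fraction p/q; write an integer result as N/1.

Shared (l₁,l₂,l₃)=(7,2,7): N and (l;000)² cancel in I_A²/I_B².
A: Δ = 2!·12!·2!/17! = 1/185640; Racah Σ t=0..1: t=0:+1/79833600 t=1:−1/14515200 = -1/17740800; ⇒ 3j(7 2 7; -4 -1 5)² = 729/30940, sgn -1
B: Δ = 2!·12!·2!/17! = 1/185640; Racah Σ t=2..2: t=2:+1/3870720 = 1/3870720; ⇒ 3j(7 2 7; 1 2 -3)² = 135/6188, sgn +1
I_A²/I_B² = (729/30940)/(135/6188) = 27/25

27/25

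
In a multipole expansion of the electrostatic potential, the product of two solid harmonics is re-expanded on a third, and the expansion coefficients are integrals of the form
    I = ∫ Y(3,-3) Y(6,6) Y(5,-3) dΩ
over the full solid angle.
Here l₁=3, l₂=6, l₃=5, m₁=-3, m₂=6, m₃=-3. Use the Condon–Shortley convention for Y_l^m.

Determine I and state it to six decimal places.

-0.119512

m-sum 0 ✓  L=14 even ✓  3≤5≤9 ✓
Π(2lᵢ+1) = 7×13×11 = 1001
triangle coeff Δ(3,6,5) = 1/675675
Σ_t [1,3]: t=1:−1/8640 t=2:+1/2304 t=3:−1/8640 = 7/34560
(3j)²=7/429 [(3 6 5; 0 0 0)], sign=-1
Σ_t [4,4]: t=4:+1/1935360 = 1/1935360
(3j)²=1/91 [(3 6 5; -3 6 -3)], sign=+1
⇒ 4πI² = 7/39
I = (-1)√(7/39/(4π)) = -0.11951207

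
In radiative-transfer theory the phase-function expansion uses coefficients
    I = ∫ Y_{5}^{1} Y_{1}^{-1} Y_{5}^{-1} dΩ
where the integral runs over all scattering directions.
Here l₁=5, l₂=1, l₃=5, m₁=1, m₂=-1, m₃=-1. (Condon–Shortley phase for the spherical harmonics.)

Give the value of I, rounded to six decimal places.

0.000000

Σmᵢ = -1 ≠ 0, so the φ-integral vanishes; I = 0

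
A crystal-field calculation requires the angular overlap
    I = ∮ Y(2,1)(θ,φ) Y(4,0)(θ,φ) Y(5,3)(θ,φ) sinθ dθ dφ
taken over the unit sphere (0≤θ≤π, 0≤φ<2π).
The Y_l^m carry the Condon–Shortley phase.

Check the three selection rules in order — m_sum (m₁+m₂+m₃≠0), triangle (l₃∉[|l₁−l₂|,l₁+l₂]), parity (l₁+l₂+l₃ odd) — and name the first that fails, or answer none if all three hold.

m_sum

m₁+m₂+m₃ = 1 + 0 + 3 = 4  ✗
triangle: |2−4|=2 ≤ l₃=5 ≤ 2+4=6
parity: l₁+l₂+l₃ = 11 is odd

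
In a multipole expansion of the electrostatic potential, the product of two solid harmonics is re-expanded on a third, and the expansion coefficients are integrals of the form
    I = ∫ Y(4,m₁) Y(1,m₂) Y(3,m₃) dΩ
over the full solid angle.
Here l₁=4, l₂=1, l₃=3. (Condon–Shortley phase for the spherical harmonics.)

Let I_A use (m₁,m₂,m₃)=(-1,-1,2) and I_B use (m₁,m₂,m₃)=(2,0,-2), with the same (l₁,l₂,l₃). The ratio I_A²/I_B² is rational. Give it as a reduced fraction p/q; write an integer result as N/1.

Same 4,1,3: normalisation and zero-m 3j drop out of the ratio.
A: Δ: 2! 6! 0! / 9! → 1/252; sum: t=0:+1/240 = 1/240; 3j²(4 1 3; -1 -1 2) = Δ·Π!·Σ² = 1/84  (sign -1)
B: Δ: 2! 6! 0! / 9! → 1/252; sum: t=1:−1/120 = -1/120; 3j²(4 1 3; 2 0 -2) = Δ·Π!·Σ² = 1/21  (sign +1)
I_A²/I_B² = (1/84)/(1/21) = 1/4

1/4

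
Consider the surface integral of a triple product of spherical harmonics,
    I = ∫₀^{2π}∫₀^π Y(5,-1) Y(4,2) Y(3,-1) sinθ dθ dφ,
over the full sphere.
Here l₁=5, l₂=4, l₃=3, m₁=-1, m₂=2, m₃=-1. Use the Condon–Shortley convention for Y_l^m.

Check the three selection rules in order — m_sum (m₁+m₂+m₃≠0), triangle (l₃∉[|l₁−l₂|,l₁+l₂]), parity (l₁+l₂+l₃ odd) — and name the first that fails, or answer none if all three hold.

none

m₁+m₂+m₃ = -1 + 2 − 1 = 0  ✓
triangle: |5−4|=1 ≤ l₃=3 ≤ 5+4=9  ✓
parity: l₁+l₂+l₃ = 12 is even  ✓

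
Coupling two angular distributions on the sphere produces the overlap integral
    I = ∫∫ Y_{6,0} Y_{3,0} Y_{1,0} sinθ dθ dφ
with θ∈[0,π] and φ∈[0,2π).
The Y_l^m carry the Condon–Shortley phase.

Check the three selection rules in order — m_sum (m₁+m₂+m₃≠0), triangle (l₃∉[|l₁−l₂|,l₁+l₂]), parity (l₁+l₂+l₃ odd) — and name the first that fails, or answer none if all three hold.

triangle

Σmᵢ = 0  ✓
l₃∈[|l₁−l₂|,l₁+l₂]=[3,9], have l₃=1  ✗
Σlᵢ = 10 ⇒ even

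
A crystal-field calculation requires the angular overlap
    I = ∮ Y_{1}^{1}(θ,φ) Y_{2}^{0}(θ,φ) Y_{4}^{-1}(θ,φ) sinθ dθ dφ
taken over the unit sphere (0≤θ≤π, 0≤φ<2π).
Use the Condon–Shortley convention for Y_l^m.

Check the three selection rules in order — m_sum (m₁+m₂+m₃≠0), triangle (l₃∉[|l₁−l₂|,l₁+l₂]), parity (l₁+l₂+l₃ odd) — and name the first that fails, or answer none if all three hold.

m₁+m₂+m₃ = 1 + 0 − 1 = 0  ✓
triangle: |1−2|=1 ≤ l₃=4 ≤ 1+2=3  ✗
parity: l₁+l₂+l₃ = 7 is odd

triangle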